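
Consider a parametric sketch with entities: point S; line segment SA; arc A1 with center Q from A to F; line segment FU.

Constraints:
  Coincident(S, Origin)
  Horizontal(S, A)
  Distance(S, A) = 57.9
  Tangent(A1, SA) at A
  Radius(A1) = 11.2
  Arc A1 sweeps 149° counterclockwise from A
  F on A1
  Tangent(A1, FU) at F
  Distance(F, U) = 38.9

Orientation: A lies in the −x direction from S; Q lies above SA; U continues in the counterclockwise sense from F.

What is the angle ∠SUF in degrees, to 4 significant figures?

5.464°

On A1, A sits at bearing -90° from Q; a 149° counterclockwise sweep puts F at bearing 59°, so F = Q + 11.2·(cos 59°, sin 59°) = (-52.13, 20.80). Since A1 is tangent to FU there, QF ⟂ FU, so FU runs along (−sin 59°, cos 59°); with |FU| = 38.9, U = (-85.48, 40.84). Then cos ∠SUF = US·UF / (|US||UF|), giving 5.464°.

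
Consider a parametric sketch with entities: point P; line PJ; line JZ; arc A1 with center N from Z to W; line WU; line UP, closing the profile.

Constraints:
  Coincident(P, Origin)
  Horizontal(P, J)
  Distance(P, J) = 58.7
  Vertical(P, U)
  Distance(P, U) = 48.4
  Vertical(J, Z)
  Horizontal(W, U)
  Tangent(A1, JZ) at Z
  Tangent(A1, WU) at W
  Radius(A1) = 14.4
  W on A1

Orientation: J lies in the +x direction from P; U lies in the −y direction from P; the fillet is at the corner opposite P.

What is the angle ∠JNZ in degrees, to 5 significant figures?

67.046°

P is at the origin; PJ is horizontal with |PJ| = 58.7 and J on the +x side, so J = (58.700, 0.0000). PU is vertical with |PU| = 48.4 and U on the −y side, so U = (0.0000, -48.400). The virtual corner opposite P is at (58.700, -48.400). The tangent condition forces NZ to be normal to JZ and A1 meets WU tangentially, so NW is at right angles to WU, with radius 14.4, so the center N sits 14.4 in from both sides at N = (44.300, -34.000). That places the tangent points at Z = (58.700, -34.000) on JZ and W = (44.300, -48.400) on WU. Then cos ∠JNZ = NJ·NZ / (|NJ||NZ|), giving 67.046°.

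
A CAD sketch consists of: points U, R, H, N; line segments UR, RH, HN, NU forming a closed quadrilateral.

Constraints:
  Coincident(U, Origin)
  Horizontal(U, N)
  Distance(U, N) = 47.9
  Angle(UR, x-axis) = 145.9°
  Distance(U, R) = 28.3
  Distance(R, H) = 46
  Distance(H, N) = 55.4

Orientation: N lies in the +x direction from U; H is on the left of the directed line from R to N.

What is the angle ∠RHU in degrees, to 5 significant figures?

36.063°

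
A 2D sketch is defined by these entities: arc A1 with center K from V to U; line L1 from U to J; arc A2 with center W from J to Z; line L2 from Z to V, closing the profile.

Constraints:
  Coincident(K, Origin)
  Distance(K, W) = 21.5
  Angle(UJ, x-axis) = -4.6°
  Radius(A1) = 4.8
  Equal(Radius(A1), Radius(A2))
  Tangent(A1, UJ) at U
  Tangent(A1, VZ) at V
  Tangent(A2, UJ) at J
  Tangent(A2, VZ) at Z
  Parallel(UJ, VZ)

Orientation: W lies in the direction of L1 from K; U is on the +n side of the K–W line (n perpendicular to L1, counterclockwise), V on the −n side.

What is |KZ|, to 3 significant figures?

22.0

The slot axis is L1's direction at -4.6°, so u = (cos -4.6°, sin -4.6°) = (0.997, -0.0802) and n = (−sin -4.6°, cos -4.6°) = (0.0802, 0.997). K is at the origin and W lies 21.5 along u from K, so W = 21.5·u = (21.4, -1.72). Tangency of A1 to both parallel lines with radius 4.8 puts U and V at K ± 4.8·n: U = (0.385, 4.78), V = (-0.385, -4.78). Equal radii place J and Z the same way about W: J = W + 4.8·n = (21.8, 3.06), Z = W − 4.8·n = (21.0, -6.51). Then |KZ| = |Z − K| = 22.0.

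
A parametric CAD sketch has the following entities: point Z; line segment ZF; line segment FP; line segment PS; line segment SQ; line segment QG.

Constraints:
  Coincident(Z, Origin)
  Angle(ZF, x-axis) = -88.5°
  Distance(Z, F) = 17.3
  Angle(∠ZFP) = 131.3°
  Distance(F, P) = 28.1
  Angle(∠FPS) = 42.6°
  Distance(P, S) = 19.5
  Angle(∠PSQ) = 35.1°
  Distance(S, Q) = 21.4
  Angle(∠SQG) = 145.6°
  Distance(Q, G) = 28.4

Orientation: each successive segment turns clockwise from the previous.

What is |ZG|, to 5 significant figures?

64.452

Z is at the origin; ZF runs at -88.5° with length 17.3, so F = (0.45286, -17.294). ∠ZFP = 131.3° gives FP at -137.20° from the x-axis; with |FP| = 28.1, P = (-20.165, -36.386). ∠FPS = 42.6° gives PS at 85.400° from the x-axis; with |PS| = 19.5, S = (-18.601, -16.949). ∠PSQ = 35.1° gives SQ at -59.500° from the x-axis; with |SQ| = 21.4, Q = (-7.7397, -35.388). ∠SQG = 145.6° gives QG at -93.900° from the x-axis; with |QG| = 28.4, G = (-9.6714, -63.722). Then |ZG| = |G − Z| = 64.452.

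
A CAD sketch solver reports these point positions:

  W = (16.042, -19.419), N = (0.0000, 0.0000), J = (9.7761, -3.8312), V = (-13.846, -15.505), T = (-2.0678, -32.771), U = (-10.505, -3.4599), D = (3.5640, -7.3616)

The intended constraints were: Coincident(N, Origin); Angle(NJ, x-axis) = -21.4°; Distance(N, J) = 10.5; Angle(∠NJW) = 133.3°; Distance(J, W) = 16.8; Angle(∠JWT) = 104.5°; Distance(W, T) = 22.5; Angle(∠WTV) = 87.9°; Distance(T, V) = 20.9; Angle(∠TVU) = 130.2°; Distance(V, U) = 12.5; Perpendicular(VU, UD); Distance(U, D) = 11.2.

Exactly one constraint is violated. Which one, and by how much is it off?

Distance(U, D) = 11.2 — off by 3.40.

N = (0.00, 0.00) ✓; NJ at -21.40° ✓; |NJ| = 10.50 ✓; ∠NJW = 133.3° ✓; |JW| = 16.80 ✓; ∠JWT = 104.5° ✓; |WT| = 22.50 ✓; ∠WTV = 87.90° ✓; |TV| = 20.90 ✓; ∠TVU = 130.2° ✓; |VU| = 12.50 ✓; ∠(VU, UD) = 90.00° ✓; |UD| = 14.60 ✗.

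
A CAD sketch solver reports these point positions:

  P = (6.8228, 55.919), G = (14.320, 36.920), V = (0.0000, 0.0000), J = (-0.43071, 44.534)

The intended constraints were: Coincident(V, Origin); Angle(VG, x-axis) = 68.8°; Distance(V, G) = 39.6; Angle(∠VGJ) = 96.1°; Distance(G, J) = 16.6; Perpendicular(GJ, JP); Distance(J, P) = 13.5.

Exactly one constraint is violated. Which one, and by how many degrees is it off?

Perpendicular(GJ, JP) — off by 5.20°.

V = (0.00, 0.00) ✓; VG at 68.80° ✓; |VG| = 39.60 ✓; ∠VGJ = 96.10° ✓; |GJ| = 16.60 ✓; ∠(GJ, JP) = 95.20° ✗; |JP| = 13.50 ✓.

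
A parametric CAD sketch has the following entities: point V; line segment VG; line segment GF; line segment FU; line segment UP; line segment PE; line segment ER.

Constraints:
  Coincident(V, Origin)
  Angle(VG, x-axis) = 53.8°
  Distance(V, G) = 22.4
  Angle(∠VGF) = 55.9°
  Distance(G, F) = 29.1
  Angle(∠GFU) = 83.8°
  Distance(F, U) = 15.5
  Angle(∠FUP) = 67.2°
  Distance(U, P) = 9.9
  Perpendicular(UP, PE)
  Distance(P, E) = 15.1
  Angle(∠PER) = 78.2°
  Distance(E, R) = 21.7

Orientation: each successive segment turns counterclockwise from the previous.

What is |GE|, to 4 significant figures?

26.22

∠FUP = 67.2° gives UP at 26.90° from the x-axis; with |UP| = 9.9, P = (-5.914, 8.161). UP is perpendicular to PE, so PE runs at 116.9°; with |PE| = 15.1, E = (-12.75, 21.63). Then |GE| = |E − G| = 26.22.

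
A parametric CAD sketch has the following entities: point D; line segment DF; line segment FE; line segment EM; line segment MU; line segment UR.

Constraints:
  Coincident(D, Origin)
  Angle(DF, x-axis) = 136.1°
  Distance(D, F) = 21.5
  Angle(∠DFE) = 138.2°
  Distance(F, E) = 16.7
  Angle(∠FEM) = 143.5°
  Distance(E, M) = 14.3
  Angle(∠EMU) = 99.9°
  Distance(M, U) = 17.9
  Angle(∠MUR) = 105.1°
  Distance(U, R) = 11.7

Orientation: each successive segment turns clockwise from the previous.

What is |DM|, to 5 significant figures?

44.605

∠DFE = 138.2° gives FE at 94.300° from the x-axis; with |FE| = 16.7, E = (-16.744, 31.561). ∠FEM = 143.5° gives EM at 57.800° from the x-axis; with |EM| = 14.3, M = (-9.1239, 43.662). Then |DM| = |M − D| = 44.605.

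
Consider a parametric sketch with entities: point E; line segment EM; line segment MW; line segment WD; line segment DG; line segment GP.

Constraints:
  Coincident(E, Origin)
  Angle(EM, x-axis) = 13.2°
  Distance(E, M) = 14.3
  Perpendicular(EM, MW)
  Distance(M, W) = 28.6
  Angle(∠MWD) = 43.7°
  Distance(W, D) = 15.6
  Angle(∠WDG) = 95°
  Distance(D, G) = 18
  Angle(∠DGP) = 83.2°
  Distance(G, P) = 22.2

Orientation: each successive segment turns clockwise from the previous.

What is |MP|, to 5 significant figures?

25.821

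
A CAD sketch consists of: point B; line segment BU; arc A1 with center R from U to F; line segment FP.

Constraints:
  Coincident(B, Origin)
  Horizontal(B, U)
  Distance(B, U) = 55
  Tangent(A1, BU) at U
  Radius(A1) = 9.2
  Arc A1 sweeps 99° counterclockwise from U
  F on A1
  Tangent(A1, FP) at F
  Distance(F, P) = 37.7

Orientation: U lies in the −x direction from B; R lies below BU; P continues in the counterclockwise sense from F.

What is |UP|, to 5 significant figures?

47.981

B is at the origin; B and U share the same y with |BU| = 55.0 and U on the −x side, so U = (-55.000, 0.0000). Since A1 is tangent to BU there, RU ⟂ BU, so R = U + (0, -9.2) = (-55.000, -9.2000). On A1, U sits at bearing 90° from R; a 99° counterclockwise sweep puts F at bearing 189°, so F = R + 9.2·(cos 189°, sin 189°) = (-64.087, -10.639). The tangent condition forces RF to be normal to FP, so FP runs along (−sin 189°, cos 189°); with |FP| = 37.7, P = (-58.189, -47.875). Then |UP| = |P − U| = 47.981.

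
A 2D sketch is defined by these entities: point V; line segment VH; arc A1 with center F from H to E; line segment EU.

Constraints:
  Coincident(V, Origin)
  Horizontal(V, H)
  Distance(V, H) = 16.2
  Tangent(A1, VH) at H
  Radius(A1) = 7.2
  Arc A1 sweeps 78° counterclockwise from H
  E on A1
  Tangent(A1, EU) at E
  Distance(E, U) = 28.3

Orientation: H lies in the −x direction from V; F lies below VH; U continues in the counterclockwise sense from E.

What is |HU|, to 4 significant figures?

35.80

V is at the origin; V and H share the same y with |VH| = 16.2 and H on the −x side, so H = (-16.20, 0.000). Tangency of A1 to VH means the radius FH is perpendicular to VH, so F = H + (0, -7.2) = (-16.20, -7.200). On A1, H sits at bearing 90° from F; a 78° counterclockwise sweep puts E at bearing 168°, so E = F + 7.2·(cos 168°, sin 168°) = (-23.24, -5.703). A1 meets EU tangentially, so FE is at right angles to EU, so EU runs along (−sin 168°, cos 168°); with |EU| = 28.3, U = (-29.13, -33.38). Then |HU| = |U − H| = 35.80.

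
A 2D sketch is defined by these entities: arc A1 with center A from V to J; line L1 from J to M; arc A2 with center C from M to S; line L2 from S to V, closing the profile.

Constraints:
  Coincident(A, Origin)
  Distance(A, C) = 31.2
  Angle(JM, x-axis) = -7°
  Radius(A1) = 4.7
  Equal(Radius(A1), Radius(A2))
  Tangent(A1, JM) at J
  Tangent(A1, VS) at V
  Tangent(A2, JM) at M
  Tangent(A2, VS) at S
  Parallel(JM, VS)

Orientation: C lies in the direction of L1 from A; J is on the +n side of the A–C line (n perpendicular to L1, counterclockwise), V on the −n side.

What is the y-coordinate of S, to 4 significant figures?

-8.467

The slot axis is L1's direction at -7.0°, so u = (cos -7.0°, sin -7.0°) = (0.9925, -0.1219) and n = (−sin -7.0°, cos -7.0°) = (0.1219, 0.9925). A is at the origin and C lies 31.2 along u from A, so C = 31.2·u = (30.97, -3.802). Tangency of A1 to both parallel lines with radius 4.7 puts J and V at A ± 4.7·n: J = (0.5728, 4.665), V = (-0.5728, -4.665). Equal radii place M and S the same way about C: M = C + 4.7·n = (31.54, 0.8626), S = C − 4.7·n = (30.39, -8.467). So S.y = -8.467.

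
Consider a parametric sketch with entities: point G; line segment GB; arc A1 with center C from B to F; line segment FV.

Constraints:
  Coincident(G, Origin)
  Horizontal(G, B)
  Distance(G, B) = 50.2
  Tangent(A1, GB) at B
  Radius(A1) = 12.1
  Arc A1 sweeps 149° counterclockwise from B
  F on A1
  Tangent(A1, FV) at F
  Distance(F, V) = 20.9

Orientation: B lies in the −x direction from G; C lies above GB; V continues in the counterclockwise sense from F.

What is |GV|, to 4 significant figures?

70.24

G is at the origin; G and B share the same y with |GB| = 50.2 and B on the −x side, so B = (-50.20, 0.000). The tangent condition forces CB to be normal to GB, so C = B + (0, 12.1) = (-50.20, 12.10). On A1, B sits at bearing -90° from C; a 149° counterclockwise sweep puts F at bearing 59°, so F = C + 12.1·(cos 59°, sin 59°) = (-43.97, 22.47). Tangency of A1 to FV means the radius CF is perpendicular to FV, so FV runs along (−sin 59°, cos 59°); with |FV| = 20.9, V = (-61.88, 33.24). Then |GV| = |V − G| = 70.24.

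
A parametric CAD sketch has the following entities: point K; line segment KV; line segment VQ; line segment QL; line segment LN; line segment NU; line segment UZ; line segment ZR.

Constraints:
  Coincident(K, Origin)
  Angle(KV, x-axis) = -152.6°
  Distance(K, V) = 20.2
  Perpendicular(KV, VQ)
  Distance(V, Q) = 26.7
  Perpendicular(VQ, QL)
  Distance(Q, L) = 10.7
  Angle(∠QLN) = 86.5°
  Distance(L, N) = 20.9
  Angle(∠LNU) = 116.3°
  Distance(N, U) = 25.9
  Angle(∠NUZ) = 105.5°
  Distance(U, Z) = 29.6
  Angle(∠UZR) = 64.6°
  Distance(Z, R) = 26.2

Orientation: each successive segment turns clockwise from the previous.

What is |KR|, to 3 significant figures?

37.1

K is at the origin; KV runs at -152.6° with length 20.2, so V = (-17.9, -9.30). KV is perpendicular to VQ, so VQ runs at 117°; with |VQ| = 26.7, Q = (-30.2, 14.4). VQ is perpendicular to QL, so QL runs at 27.4°; with |QL| = 10.7, L = (-20.7, 19.3). ∠QLN = 86.5° gives LN at -66.1° from the x-axis; with |LN| = 20.9, N = (-12.3, 0.225). ∠LNU = 116.3° gives NU at -130° from the x-axis; with |NU| = 25.9, U = (-28.8, -19.7). ∠NUZ = 105.5° gives UZ at 156° from the x-axis; with |UZ| = 29.6, Z = (-55.8, -7.49). ∠UZR = 64.6° gives ZR at 40.3° from the x-axis; with |ZR| = 26.2, R = (-35.8, 9.45). Then |KR| = |R − K| = 37.1.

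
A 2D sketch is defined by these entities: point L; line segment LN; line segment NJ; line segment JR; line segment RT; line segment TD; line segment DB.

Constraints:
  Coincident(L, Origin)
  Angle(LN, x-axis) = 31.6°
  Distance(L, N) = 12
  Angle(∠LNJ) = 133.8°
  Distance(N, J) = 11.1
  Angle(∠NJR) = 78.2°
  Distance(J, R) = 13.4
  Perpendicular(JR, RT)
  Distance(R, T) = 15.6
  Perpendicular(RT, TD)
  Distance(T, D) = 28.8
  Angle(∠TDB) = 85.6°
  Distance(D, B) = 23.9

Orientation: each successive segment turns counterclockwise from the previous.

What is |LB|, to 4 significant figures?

36.39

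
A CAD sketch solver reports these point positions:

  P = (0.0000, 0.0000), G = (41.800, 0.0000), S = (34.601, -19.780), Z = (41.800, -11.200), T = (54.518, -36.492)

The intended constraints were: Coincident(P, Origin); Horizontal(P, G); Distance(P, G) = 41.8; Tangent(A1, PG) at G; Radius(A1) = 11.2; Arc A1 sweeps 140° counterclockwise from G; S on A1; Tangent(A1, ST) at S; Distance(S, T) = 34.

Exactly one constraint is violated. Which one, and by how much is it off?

Distance(S, T) = 34 — off by 8.00.

P = (0.00, 0.00) ✓; P.y = 0.00, G.y = 0.00 ✓; |PG| = 41.80 ✓; ∠(ZG, GP) = 90.00° ✓; |ZG| = 11.20 ✓; bearing(Z→S) − bearing(Z→G) = 140.0° ✓; |ZS| = 11.20 ✓; ∠(ZS, ST) = 90.00° ✓; |ST| = 26.00 ✗.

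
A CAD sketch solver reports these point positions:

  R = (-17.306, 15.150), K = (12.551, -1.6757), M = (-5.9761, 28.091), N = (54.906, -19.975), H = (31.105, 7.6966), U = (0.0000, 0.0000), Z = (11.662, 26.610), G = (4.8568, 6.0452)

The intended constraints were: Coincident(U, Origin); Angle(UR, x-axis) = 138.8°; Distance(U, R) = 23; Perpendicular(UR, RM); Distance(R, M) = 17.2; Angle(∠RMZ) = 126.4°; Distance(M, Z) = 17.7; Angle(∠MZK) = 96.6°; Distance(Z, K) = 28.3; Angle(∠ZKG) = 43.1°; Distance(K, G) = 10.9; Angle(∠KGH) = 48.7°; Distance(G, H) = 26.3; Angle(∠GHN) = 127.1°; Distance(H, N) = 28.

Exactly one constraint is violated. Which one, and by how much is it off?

Distance(H, N) = 28 — off by 8.50.

U = (0.00, 0.00) ✓; UR at 138.8° ✓; |UR| = 23.00 ✓; ∠(UR, RM) = 90.00° ✓; |RM| = 17.20 ✓; ∠RMZ = 126.4° ✓; |MZ| = 17.70 ✓; ∠MZK = 96.60° ✓; |ZK| = 28.30 ✓; ∠ZKG = 43.10° ✓; |KG| = 10.90 ✓; ∠KGH = 48.70° ✓; |GH| = 26.30 ✓; ∠GHN = 127.1° ✓; |HN| = 36.50 ✗.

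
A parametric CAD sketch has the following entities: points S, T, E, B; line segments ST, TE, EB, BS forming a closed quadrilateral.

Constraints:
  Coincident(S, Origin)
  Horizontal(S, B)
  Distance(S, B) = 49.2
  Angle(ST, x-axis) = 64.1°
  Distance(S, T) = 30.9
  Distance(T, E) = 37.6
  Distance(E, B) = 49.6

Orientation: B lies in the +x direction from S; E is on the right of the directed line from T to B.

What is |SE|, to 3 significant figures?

7.36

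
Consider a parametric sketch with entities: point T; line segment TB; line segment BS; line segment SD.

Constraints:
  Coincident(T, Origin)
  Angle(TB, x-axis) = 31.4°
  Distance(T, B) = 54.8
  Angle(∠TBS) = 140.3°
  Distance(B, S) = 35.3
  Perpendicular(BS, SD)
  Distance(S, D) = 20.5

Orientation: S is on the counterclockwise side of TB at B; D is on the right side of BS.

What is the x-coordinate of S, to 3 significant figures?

58.2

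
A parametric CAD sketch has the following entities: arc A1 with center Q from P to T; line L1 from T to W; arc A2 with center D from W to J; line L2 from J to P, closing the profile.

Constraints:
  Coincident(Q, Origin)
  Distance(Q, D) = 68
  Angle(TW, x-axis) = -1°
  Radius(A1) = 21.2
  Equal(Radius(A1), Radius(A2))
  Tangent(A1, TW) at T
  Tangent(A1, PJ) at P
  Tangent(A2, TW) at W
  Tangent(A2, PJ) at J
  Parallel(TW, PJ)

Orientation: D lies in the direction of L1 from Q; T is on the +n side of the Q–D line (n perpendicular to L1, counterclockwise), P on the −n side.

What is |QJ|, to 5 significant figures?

71.228

The slot axis is L1's direction at -1.0°, so u = (cos -1.0°, sin -1.0°) = (0.99985, -0.017452) and n = (−sin -1.0°, cos -1.0°) = (0.017452, 0.99985). Q is at the origin and D lies 68.0 along u from Q, so D = 68.0·u = (67.990, -1.1868). Tangency of A1 to both parallel lines with radius 21.2 puts T and P at Q ± 21.2·n: T = (0.36999, 21.197), P = (-0.36999, -21.197). Equal radii place W and J the same way about D: W = D + 21.2·n = (68.360, 20.010), J = D − 21.2·n = (67.620, -22.384). Then |QJ| = |J − Q| = 71.228.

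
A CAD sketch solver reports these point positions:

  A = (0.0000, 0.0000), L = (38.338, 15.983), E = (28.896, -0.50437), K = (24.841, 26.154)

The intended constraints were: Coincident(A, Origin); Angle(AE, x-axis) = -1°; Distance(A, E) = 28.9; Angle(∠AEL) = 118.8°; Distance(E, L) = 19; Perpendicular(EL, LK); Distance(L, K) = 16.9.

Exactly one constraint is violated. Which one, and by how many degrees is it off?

Perpendicular(EL, LK) — off by 7.20°.

A = (0.00, 0.00) ✓; AE at -1.000° ✓; |AE| = 28.90 ✓; ∠AEL = 118.8° ✓; |EL| = 19.00 ✓; ∠(EL, LK) = 82.80° ✗; |LK| = 16.90 ✓.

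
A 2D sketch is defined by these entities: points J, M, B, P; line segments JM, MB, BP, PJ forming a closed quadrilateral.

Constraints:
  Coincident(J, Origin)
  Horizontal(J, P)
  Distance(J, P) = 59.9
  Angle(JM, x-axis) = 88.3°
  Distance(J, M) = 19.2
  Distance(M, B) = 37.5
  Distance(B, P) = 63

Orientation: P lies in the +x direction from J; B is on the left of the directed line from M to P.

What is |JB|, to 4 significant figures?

54.65

J is at the origin; JP is horizontal with |JP| = 59.9 and P in +x, so P = (59.9, 0). JM runs at 88.3° with |JM| = 19.2, so M = (0.5696, 19.19). B is determined by |MB| = 37.5 and |BP| = 63.0 together: it lies at the intersection of circle(M, 37.5) and circle(P, 63.0). With |MP| = 62.36, the foot of the radical line on MP is 10.63 from M and the perpendicular offset is √(37.5² − 10.63²) = 35.96. Taking the left-of-MP solution: B = (21.75, 50.14).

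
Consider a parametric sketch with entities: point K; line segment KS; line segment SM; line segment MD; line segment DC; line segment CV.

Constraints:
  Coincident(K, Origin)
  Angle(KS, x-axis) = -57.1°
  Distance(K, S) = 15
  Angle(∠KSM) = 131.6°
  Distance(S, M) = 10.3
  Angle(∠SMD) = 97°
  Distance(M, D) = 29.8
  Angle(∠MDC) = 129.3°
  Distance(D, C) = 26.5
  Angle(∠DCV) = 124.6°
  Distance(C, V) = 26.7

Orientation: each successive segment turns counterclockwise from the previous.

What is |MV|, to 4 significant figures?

60.55

K is at the origin; KS runs at -57.1° with length 15.0, so S = (8.148, -12.59). ∠KSM = 131.6° gives SM at -8.700° from the x-axis; with |SM| = 10.3, M = (18.33, -14.15). ∠SMD = 97.0° gives MD at 74.30° from the x-axis; with |MD| = 29.8, D = (26.39, 14.54). ∠MDC = 129.3° gives DC at 125.0° from the x-axis; with |DC| = 26.5, C = (11.19, 36.24). ∠DCV = 124.6° gives CV at -179.6° from the x-axis; with |CV| = 26.7, V = (-15.51, 36.06). Then |MV| = |V − M| = 60.55.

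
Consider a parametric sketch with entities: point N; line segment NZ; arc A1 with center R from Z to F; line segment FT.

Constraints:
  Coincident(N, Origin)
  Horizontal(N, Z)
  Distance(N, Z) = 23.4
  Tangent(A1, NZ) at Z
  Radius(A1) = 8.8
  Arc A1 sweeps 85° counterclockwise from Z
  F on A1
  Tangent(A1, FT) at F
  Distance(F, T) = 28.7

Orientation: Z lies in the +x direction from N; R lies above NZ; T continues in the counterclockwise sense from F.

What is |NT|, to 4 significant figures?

50.43

N is at the origin; NZ is horizontal with |NZ| = 23.4 and Z on the +x side, so Z = (23.40, 0.000). A1 meets NZ tangentially, so RZ is at right angles to NZ, so R = Z + (0, 8.8) = (23.40, 8.800). On A1, Z sits at bearing -90° from R; an 85° counterclockwise sweep puts F at bearing -5°, so F = R + 8.8·(cos -5°, sin -5°) = (32.17, 8.033). Tangency of A1 to FT means the radius RF is perpendicular to FT, so FT runs along (−sin -5°, cos -5°); with |FT| = 28.7, T = (34.67, 36.62). Then |NT| = |T − N| = 50.43.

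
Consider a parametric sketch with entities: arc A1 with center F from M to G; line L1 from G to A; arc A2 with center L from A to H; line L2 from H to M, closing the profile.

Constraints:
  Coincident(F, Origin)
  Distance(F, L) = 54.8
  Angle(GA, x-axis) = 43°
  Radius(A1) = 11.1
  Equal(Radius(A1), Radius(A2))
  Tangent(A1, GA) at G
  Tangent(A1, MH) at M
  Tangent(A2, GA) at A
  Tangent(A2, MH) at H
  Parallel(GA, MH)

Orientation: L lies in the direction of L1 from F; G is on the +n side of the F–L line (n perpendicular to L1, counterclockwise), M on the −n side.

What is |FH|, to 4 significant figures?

55.91

Tangency of A1 to both parallel lines with radius 11.1 puts G and M at F ± 11.1·n: G = (-7.570, 8.118), M = (7.570, -8.118). Equal radii place A and H the same way about L: A = L + 11.1·n = (32.51, 45.49), H = L − 11.1·n = (47.65, 29.26). Then |FH| = |H − F| = 55.91.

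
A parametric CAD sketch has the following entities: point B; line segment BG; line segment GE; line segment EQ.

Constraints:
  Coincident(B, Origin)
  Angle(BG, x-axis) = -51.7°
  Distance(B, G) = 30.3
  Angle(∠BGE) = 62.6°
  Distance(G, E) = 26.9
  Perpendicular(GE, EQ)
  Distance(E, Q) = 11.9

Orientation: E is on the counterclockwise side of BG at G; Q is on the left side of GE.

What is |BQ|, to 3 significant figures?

19.8

B is at the origin; BG runs at -51.7° with length 30.3, so G = 30.3·(cos -51.7°, sin -51.7°) = (18.8, -23.8). ∠BGE = 62.6°, so GE runs at -51.7° + (180° − 62.6°) = 65.7° from the x-axis; with |GE| = 26.9, E = G + 26.9·(cos 65.7°, sin 65.7°) = (29.8, 0.738). GE is perpendicular to EQ; with |EQ| = 11.9 on the left of GE, Q = E + 11.9·(-0.911, 0.412) = (19.0, 5.64). Then |BQ| = |Q − B| = 19.8.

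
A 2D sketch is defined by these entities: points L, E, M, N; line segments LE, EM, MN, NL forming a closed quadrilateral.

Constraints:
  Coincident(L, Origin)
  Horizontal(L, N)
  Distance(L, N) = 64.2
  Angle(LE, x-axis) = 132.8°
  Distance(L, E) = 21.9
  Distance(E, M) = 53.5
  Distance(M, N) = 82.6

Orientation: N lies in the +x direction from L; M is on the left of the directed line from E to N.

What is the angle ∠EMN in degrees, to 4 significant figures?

68.96°

Checks: |EM| = 53.50 ✓; |MN| = 82.60 ✓.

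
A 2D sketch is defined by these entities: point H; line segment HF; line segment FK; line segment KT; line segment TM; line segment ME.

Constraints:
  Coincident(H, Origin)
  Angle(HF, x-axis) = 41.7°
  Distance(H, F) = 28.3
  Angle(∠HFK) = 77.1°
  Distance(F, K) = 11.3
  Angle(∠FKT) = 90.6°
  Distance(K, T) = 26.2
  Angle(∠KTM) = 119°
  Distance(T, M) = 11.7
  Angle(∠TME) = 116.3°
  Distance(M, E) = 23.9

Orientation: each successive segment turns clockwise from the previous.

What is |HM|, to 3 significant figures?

6.59

H is at the origin; HF runs at 41.7° with length 28.3, so F = (21.1, 18.8). ∠HFK = 77.1° gives FK at -61.2° from the x-axis; with |FK| = 11.3, K = (26.6, 8.92). ∠FKT = 90.6° gives KT at -151° from the x-axis; with |KT| = 26.2, T = (3.75, -3.94). ∠KTM = 119.0° gives TM at 148° from the x-axis; with |TM| = 11.7, M = (-6.22, 2.19). Then |HM| = |M − H| = 6.59.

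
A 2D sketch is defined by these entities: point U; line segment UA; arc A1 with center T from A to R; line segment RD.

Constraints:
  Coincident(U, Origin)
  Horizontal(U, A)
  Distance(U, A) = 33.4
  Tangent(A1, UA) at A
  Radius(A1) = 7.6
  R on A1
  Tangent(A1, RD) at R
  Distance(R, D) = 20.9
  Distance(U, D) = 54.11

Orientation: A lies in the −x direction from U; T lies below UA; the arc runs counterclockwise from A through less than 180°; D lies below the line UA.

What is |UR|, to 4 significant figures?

40.66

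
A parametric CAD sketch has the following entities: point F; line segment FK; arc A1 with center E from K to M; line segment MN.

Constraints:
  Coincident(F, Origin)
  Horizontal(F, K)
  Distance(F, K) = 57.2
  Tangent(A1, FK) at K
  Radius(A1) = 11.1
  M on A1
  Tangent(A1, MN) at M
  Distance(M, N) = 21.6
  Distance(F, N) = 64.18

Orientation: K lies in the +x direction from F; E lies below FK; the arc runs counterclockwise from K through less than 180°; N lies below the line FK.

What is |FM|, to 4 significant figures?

48.96

Checks: |EM| = 11.10 ✓; ∠(EM, MN) = 90.00° ✓; |MN| = 21.60 ✓; |FN| = 64.18 ✓.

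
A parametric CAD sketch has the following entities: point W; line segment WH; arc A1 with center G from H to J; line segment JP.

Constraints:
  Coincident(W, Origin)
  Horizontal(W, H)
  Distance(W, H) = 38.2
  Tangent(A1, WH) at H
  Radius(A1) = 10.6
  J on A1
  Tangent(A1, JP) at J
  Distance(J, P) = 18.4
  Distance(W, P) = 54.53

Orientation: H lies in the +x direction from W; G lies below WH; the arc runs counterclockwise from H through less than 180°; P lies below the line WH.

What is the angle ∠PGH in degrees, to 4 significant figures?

161.1°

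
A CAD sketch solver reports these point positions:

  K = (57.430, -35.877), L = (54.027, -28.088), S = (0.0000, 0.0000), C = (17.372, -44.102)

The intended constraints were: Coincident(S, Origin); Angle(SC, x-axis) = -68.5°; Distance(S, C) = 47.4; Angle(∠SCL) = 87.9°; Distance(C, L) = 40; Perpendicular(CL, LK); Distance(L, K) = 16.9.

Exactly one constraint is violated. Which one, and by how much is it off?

Distance(L, K) = 16.9 — off by 8.40.

S = (0.00, 0.00) ✓; SC at -68.50° ✓; |SC| = 47.40 ✓; ∠SCL = 87.90° ✓; |CL| = 40.00 ✓; ∠(CL, LK) = 90.00° ✓; |LK| = 8.500 ✗.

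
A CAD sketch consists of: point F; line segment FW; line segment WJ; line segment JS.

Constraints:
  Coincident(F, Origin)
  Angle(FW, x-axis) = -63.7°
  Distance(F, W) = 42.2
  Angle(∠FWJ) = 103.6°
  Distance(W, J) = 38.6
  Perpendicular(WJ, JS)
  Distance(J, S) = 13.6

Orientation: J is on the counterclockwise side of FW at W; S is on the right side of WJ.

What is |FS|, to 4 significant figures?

73.06

F is at the origin; FW runs at -63.7° with length 42.2, so W = 42.2·(cos -63.7°, sin -63.7°) = (18.70, -37.83). ∠FWJ = 103.6°, so WJ runs at -63.7° + (180° − 103.6°) = 12.70° from the x-axis; with |WJ| = 38.6, J = W + 38.6·(cos 12.70°, sin 12.70°) = (56.35, -29.35). WJ is perpendicular to JS; with |JS| = 13.6 on the right of WJ, S = J + 13.6·(0.2198, -0.9755) = (59.34, -42.61). Then |FS| = |S − F| = 73.06.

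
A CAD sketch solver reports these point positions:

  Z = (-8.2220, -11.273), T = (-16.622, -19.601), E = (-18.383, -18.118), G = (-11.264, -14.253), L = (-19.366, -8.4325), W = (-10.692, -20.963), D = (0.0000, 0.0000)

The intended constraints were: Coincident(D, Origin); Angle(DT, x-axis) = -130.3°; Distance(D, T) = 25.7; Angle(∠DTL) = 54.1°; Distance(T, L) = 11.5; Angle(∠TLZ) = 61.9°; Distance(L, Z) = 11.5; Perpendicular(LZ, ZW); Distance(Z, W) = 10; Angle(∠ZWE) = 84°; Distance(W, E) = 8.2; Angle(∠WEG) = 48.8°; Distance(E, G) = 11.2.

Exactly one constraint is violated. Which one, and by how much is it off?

Distance(E, G) = 11.2 — off by 3.10.

D = (0.00, 0.00) ✓; DT at -130.3° ✓; |DT| = 25.70 ✓; ∠DTL = 54.10° ✓; |TL| = 11.50 ✓; ∠TLZ = 61.90° ✓; |LZ| = 11.50 ✓; ∠(LZ, ZW) = 90.00° ✓; |ZW| = 10.00 ✓; ∠ZWE = 84.00° ✓; |WE| = 8.200 ✓; ∠WEG = 48.80° ✓; |EG| = 8.101 ✗.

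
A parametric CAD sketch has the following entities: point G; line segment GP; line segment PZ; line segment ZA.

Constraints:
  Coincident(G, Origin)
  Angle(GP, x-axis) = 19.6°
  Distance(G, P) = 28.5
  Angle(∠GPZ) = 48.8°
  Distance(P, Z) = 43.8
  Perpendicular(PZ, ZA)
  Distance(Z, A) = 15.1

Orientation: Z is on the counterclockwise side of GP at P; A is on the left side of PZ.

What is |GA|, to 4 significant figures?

25.82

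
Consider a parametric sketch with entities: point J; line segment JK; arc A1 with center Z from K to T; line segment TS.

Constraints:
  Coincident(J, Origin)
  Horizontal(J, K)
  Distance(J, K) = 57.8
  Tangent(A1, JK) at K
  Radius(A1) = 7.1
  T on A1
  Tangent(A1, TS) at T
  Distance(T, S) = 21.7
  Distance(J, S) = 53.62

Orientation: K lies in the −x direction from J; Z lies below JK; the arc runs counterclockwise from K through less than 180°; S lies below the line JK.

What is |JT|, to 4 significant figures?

63.76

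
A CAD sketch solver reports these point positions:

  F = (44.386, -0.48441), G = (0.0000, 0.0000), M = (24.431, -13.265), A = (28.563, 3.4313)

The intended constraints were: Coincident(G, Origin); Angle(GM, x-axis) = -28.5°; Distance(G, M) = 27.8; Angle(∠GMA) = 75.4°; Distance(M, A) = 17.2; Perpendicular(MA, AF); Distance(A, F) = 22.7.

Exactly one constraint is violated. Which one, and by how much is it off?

Distance(A, F) = 22.7 — off by 6.40.

G = (0.00, 0.00) ✓; GM at -28.50° ✓; |GM| = 27.80 ✓; ∠GMA = 75.40° ✓; |MA| = 17.20 ✓; ∠(MA, AF) = 90.00° ✓; |AF| = 16.30 ✗.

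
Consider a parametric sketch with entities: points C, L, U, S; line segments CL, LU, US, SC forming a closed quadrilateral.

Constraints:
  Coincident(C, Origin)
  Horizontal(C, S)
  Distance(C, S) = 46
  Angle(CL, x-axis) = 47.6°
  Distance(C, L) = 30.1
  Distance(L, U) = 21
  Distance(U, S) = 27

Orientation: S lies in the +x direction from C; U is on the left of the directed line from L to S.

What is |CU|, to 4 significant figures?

48.70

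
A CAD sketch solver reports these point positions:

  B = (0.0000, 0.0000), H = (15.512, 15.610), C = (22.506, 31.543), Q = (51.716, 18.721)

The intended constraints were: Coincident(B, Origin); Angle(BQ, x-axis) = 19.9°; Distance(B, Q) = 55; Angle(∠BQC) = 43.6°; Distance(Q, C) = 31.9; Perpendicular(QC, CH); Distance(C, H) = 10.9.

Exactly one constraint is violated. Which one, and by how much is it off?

Distance(C, H) = 10.9 — off by 6.50.

B = (0.00, 0.00) ✓; BQ at 19.90° ✓; |BQ| = 55.00 ✓; ∠BQC = 43.60° ✓; |QC| = 31.90 ✓; ∠(QC, CH) = 90.00° ✓; |CH| = 17.40 ✗.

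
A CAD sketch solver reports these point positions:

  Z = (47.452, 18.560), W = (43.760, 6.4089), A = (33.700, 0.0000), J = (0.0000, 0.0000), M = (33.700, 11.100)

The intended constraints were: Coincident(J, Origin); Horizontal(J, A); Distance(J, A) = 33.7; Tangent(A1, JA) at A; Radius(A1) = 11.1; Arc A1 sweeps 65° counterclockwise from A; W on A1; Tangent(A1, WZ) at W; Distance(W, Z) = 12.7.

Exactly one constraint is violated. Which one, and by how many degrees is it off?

Tangent(A1, WZ) at W — off by 8.10°.

J = (0.00, 0.00) ✓; J.y = 0.00, A.y = 0.00 ✓; |JA| = 33.70 ✓; ∠(MA, AJ) = 90.00° ✓; |MA| = 11.10 ✓; bearing(M→W) − bearing(M→A) = 65.00° ✓; |MW| = 11.10 ✓; ∠(MW, WZ) = 81.90° ✗; |WZ| = 12.70 ✓.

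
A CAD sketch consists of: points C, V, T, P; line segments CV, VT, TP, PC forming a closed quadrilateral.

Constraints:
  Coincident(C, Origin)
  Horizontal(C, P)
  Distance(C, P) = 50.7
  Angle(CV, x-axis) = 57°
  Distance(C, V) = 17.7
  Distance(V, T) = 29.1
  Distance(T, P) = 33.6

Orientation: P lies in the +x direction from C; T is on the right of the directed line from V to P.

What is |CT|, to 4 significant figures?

23.20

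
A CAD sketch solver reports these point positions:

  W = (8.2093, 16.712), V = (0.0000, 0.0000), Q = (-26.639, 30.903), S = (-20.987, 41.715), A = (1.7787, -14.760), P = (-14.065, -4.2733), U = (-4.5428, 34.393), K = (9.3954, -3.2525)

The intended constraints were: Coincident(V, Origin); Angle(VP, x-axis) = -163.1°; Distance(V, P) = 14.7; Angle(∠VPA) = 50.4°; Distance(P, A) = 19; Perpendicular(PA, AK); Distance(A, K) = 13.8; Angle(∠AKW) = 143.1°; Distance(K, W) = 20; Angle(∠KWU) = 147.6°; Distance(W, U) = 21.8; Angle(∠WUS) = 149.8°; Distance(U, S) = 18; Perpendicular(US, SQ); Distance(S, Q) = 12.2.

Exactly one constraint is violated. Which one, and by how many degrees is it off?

Perpendicular(US, SQ) — off by 3.60°.

V = (0.00, 0.00) ✓; VP at -163.1° ✓; |VP| = 14.70 ✓; ∠VPA = 50.40° ✓; |PA| = 19.00 ✓; ∠(PA, AK) = 90.00° ✓; |AK| = 13.80 ✓; ∠AKW = 143.1° ✓; |KW| = 20.00 ✓; ∠KWU = 147.6° ✓; |WU| = 21.80 ✓; ∠WUS = 149.8° ✓; |US| = 18.00 ✓; ∠(US, SQ) = 86.40° ✗; |SQ| = 12.20 ✓.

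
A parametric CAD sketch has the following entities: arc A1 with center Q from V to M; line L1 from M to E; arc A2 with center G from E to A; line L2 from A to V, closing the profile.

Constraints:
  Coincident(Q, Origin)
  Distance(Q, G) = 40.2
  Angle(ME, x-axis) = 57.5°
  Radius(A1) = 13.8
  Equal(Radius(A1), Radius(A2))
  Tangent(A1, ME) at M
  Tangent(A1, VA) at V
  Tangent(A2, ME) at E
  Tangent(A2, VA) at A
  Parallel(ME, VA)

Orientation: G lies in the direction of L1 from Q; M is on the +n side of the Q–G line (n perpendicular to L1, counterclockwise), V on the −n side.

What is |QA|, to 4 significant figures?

42.50

Tangency of A1 to both parallel lines with radius 13.8 puts M and V at Q ± 13.8·n: M = (-11.64, 7.415), V = (11.64, -7.415). Equal radii place E and A the same way about G: E = G + 13.8·n = (9.961, 41.32), A = G − 13.8·n = (33.24, 26.49). Then |QA| = |A − Q| = 42.50.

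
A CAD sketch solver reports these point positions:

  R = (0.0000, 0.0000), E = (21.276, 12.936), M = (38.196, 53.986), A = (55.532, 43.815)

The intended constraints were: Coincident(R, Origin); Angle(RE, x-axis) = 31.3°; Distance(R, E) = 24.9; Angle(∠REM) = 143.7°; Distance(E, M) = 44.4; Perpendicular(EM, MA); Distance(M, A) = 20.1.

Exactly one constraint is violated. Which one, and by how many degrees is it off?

Perpendicular(EM, MA) — off by 8.00°.

R = (0.00, 0.00) ✓; RE at 31.30° ✓; |RE| = 24.90 ✓; ∠REM = 143.7° ✓; |EM| = 44.40 ✓; ∠(EM, MA) = 98.00° ✗; |MA| = 20.10 ✓.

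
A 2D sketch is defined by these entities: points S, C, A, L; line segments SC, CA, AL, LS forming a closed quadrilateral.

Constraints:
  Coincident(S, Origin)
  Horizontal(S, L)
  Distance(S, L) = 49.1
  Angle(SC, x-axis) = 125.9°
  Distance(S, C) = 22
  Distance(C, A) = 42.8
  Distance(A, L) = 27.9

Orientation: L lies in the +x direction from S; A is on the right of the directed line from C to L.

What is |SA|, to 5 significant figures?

23.104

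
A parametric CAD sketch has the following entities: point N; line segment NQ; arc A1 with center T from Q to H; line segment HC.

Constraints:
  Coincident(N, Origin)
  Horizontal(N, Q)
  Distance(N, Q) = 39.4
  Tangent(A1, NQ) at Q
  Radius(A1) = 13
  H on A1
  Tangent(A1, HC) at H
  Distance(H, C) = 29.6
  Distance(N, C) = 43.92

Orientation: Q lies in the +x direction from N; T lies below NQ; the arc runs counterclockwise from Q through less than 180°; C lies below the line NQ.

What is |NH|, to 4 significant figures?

28.58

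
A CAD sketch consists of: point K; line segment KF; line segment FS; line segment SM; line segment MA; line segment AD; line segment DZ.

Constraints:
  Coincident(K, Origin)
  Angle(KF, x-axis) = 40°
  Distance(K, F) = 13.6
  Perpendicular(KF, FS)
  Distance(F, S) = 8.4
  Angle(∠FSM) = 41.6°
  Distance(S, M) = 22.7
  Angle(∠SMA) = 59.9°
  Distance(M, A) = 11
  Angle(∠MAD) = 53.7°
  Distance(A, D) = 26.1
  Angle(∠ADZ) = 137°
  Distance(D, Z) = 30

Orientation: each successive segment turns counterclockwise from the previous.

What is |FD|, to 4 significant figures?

19.98

∠SMA = 59.9° gives MA at 28.50° from the x-axis; with |MA| = 11.0, A = (14.05, -2.266). ∠MAD = 53.7° gives AD at 154.8° from the x-axis; with |AD| = 26.1, D = (-9.564, 8.847). Then |FD| = |D − F| = 19.98.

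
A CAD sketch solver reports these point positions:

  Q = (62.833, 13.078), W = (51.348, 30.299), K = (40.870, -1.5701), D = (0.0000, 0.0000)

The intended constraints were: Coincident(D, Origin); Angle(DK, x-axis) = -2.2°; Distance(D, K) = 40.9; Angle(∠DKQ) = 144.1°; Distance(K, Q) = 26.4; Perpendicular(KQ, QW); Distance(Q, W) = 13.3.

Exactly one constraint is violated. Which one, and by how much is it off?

Distance(Q, W) = 13.3 — off by 7.40.

D = (0.00, 0.00) ✓; DK at -2.200° ✓; |DK| = 40.90 ✓; ∠DKQ = 144.1° ✓; |KQ| = 26.40 ✓; ∠(KQ, QW) = 90.00° ✓; |QW| = 20.70 ✗.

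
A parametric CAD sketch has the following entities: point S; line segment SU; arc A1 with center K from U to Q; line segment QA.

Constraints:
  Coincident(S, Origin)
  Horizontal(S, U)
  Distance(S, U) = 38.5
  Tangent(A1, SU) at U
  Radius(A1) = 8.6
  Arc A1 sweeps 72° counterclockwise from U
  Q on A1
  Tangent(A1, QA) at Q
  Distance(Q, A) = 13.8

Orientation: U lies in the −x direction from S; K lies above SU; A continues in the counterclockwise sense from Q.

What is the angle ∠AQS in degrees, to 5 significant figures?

83.089°

S is at the origin; S and U share the same y with |SU| = 38.5 and U on the −x side, so U = (-38.500, 0.0000). Since A1 is tangent to SU there, KU ⟂ SU, so K = U + (0, 8.6) = (-38.500, 8.6000). On A1, U sits at bearing -90° from K; a 72° counterclockwise sweep puts Q at bearing -18°, so Q = K + 8.6·(cos -18°, sin -18°) = (-30.321, 5.9425). The tangent condition forces KQ to be normal to QA, so QA runs along (−sin -18°, cos -18°); with |QA| = 13.8, A = (-26.056, 19.067). Then cos ∠AQS = QA·QS / (|QA||QS|), giving 83.089°.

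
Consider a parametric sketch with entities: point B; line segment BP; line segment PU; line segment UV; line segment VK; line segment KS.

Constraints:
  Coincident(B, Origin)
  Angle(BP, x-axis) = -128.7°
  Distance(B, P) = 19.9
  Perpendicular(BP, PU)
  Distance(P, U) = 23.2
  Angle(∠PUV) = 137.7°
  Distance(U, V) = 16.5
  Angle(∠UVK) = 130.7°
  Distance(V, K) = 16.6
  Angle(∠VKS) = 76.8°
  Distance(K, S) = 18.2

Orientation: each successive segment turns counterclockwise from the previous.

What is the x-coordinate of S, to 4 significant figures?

15.50

∠UVK = 130.7° gives VK at 52.90° from the x-axis; with |VK| = 16.6, K = (32.14, -15.76). ∠VKS = 76.8° gives KS at 156.1° from the x-axis; with |KS| = 18.2, S = (15.50, -8.387). So S.x = 15.50.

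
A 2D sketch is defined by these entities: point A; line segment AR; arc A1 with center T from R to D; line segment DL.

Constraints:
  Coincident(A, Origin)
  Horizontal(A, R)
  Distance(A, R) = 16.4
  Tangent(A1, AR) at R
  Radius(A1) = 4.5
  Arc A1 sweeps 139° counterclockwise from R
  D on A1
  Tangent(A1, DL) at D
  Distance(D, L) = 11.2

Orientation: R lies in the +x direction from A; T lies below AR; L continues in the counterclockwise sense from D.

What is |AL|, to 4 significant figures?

26.68

A is at the origin; A and R share the same y with |AR| = 16.4 and R on the +x side, so R = (16.40, 0.000). Tangency of A1 to AR means the radius TR is perpendicular to AR, so T = R + (0, -4.5) = (16.40, -4.500). On A1, R sits at bearing 90° from T; a 139° counterclockwise sweep puts D at bearing 229°, so D = T + 4.5·(cos 229°, sin 229°) = (13.45, -7.896). Tangency of A1 to DL means the radius TD is perpendicular to DL, so DL runs along (−sin 229°, cos 229°); with |DL| = 11.2, L = (21.90, -15.24). Then |AL| = |L − A| = 26.68.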